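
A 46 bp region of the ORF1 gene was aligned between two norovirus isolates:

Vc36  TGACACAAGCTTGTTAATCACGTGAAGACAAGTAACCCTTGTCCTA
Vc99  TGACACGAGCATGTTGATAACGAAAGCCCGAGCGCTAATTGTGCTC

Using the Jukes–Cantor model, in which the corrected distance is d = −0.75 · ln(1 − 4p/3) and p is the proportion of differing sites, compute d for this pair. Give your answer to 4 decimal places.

0.5532

Mismatches occur at site 7 (A/G), site 11 (T/A), site 16 (A/G), site 19 (C/A), site 23 (T/A), site 24 (G/A), site 26 (A/G), site 27 (G/C), site 28 (A/C), site 30 (A/G), site 33 (T/C), site 34 (A/G), site 35 (A/C), site 36 (C/T), site 37 (C/A), site 38 (C/A), site 43 (C/G), site 46 (A/C).
p = 18/46 = 0.391304.
d = −0.75 · ln(1 − (4/3)·0.391304) = −0.75 · ln(0.478261) = −0.75 · (-0.737599) = 0.5532.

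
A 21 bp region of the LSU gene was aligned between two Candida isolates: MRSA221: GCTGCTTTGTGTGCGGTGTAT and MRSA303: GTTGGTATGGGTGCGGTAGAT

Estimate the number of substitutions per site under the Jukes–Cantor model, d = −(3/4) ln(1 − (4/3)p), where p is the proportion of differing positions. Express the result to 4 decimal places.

Mismatches occur at site 2 (C→T), site 5 (C→G), site 7 (T→A), site 10 (T→G), site 18 (G→A), site 19 (T→G).
p = 6/21 = 0.285714.
d = −0.75 · ln(1 − (4/3)·0.285714) = −0.75 · ln(0.619048) = −0.75 · (-0.479572) = 0.3597.

0.3597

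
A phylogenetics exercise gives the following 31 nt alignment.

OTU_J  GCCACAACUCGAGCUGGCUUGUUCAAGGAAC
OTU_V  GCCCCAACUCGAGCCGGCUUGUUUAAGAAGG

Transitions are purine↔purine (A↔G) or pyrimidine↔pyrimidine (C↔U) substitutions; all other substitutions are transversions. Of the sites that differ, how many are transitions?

4

Differing sites — 4:A/C (Tv); 15:U/C (Ti); 24:C/U (Ti); 28:G/A (Ti); 30:A/G (Ti); 31:C/G (Tv).
Of the 6 differences, 4 transitions and 2 transversions, so the answer is 4.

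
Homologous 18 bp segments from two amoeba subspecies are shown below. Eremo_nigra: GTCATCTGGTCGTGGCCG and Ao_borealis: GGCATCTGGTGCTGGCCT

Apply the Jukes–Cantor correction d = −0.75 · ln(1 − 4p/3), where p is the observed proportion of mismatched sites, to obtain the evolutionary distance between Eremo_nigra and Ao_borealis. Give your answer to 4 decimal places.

Differing sites — 2:T/G; 11:C/G; 12:G/C; 18:G/T.
p = 4/18 = 0.222222.
d = −0.75 · ln(1 − (4/3)·0.222222) = −0.75 · ln(0.703704) = −0.75 · (-0.351397) = 0.2635.

0.2635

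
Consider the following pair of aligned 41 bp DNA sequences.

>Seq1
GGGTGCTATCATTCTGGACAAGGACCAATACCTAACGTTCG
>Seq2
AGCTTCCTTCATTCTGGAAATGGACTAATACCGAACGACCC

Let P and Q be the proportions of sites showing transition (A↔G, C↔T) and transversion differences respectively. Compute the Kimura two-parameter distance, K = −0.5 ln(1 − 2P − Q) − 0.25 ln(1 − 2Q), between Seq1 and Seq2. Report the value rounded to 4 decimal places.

0.3710

Differing sites — 1:G/A (Ti); 3:G/C (Tv); 5:G/T (Tv); 7:T/C (Ti); 8:A/T (Tv); 19:C/A (Tv); 21:A/T (Tv); 26:C/T (Ti); 33:T/G (Tv); 38:T/A (Tv); 39:T/C (Ti); 41:G/C (Tv).
Of the 12 differences, 4 transitions and 8 transversions over 41 sites: P = 4/41 = 0.097561, Q = 8/41 = 0.195122.
d = −0.5·ln(0.609756) − 0.25·ln(0.609756) = −0.5·(-0.494696) − 0.25·(-0.494696) = 0.3710.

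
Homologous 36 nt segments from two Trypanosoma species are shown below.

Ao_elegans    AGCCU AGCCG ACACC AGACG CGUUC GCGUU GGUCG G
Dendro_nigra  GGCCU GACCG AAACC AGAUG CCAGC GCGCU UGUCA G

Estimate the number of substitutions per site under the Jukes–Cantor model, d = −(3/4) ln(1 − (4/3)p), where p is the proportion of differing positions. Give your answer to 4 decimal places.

Mismatches occur at site 1 (A→G), site 6 (A→G), site 7 (G→A), site 12 (C→A), site 19 (C→U), site 22 (G→C), site 23 (U→A), site 24 (U→G), site 29 (U→C), site 31 (G→U), site 35 (G→A).
p = 11/36 = 0.305556.
d = −0.75 · ln(1 − (4/3)·0.305556) = −0.75 · ln(0.592592) = −0.75 · (-0.523249) = 0.3924.

0.3924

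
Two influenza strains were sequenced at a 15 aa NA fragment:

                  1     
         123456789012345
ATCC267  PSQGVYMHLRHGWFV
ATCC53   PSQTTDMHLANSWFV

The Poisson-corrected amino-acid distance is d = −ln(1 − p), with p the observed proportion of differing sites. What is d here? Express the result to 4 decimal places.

0.5108

The sequences differ at positions 4 (G/T), 5 (V/T), 6 (Y/D), 10 (R/A), 11 (H/N), 12 (G/S).
p = 6/15 = 0.400000.
d = −ln(1 − 0.400000) = −ln(0.600000) = 0.5108.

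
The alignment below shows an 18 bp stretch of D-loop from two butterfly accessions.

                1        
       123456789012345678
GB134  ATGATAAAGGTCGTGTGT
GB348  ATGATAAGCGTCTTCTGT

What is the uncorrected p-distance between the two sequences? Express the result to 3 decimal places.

The sequences differ at positions 8 (A/G), 9 (G/C), 13 (G/T), 15 (G/C).
There are 4 differences over 18 sites, so p = 4/18 = 0.222.

0.222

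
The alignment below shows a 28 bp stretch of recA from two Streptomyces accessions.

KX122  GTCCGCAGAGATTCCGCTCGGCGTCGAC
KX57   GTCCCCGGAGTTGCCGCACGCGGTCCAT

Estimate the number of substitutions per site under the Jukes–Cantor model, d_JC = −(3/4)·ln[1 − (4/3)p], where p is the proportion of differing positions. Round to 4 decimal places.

Mismatches occur at site 5 (G↔C), site 7 (A↔G), site 11 (A↔T), site 13 (T↔G), site 18 (T↔A), site 21 (G↔C), site 22 (C↔G), site 26 (G↔C), site 28 (C↔T).
p = 9/28 = 0.321429.
d = −0.75 · ln(1 − (4/3)·0.321429) = −0.75 · ln(0.571428) = −0.75 · (-0.559617) = 0.4197.

0.4197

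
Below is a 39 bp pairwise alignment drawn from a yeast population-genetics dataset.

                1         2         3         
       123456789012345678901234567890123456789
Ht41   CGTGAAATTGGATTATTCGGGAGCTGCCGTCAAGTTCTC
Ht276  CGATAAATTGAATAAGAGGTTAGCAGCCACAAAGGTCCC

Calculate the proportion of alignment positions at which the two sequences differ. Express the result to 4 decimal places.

0.3846

The sequences differ at positions 3 (T/A), 4 (G/T), 11 (G/A), 14 (T/A), 16 (T/G), 17 (T/A), 18 (C/G), 20 (G/T), 21 (G/T), 25 (T/A), 29 (G/A), 30 (T/C), 31 (C/A), 35 (T/G), 38 (T/C).
There are 15 differences over 39 sites, so p = 15/39 = 0.3846.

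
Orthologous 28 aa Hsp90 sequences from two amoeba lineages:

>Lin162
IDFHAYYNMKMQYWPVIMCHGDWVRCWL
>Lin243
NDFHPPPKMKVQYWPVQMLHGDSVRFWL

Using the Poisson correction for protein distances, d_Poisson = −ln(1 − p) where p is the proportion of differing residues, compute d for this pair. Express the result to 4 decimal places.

Mismatches occur at site 1 (I/N), site 5 (A/P), site 6 (Y/P), site 7 (Y/P), site 8 (N/K), site 11 (M/V), site 17 (I/Q), site 19 (C/L), site 23 (W/S), site 26 (C/F).
p = 10/28 = 0.357143.
d = −ln(1 − 0.357143) = −ln(0.642857) = 0.4418.

0.4418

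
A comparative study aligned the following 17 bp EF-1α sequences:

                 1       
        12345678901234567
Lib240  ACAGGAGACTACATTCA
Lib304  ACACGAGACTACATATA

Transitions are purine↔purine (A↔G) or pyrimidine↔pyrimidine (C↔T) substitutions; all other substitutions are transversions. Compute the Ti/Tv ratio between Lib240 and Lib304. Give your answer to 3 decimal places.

0.500

Mismatches occur at site 4 (G↔C, transversion), site 15 (T↔A, transversion), site 16 (C↔T, transition).
Of the 3 differences, 1 transition and 2 transversions, so Ti/Tv = 1/2 = 0.500.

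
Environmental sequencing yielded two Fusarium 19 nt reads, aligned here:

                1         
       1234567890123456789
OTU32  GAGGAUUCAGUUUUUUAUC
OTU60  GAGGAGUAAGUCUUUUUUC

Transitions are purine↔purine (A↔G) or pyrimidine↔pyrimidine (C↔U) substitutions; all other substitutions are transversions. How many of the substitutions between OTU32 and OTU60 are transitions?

1

Mismatches occur at site 6 (U/G, transversion), site 8 (C/A, transversion), site 12 (U/C, transition), site 17 (A/U, transversion).
Of the 4 differences, 1 transition and 3 transversions, so the answer is 1.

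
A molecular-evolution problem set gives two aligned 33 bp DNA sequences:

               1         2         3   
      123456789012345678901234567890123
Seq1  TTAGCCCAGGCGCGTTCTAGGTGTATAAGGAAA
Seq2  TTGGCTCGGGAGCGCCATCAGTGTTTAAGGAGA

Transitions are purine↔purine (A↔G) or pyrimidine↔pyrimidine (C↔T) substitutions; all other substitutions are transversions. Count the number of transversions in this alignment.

4

The sequences differ at positions 3 (A/G, transition), 6 (C/T, transition), 8 (A/G, transition), 11 (C/A, transversion), 15 (T/C, transition), 16 (T/C, transition), 17 (C/A, transversion), 19 (A/C, transversion), 20 (G/A, transition), 25 (A/T, transversion), 32 (A/G, transition).
Of the 11 differences, 7 transitions and 4 transversions, so the answer is 4.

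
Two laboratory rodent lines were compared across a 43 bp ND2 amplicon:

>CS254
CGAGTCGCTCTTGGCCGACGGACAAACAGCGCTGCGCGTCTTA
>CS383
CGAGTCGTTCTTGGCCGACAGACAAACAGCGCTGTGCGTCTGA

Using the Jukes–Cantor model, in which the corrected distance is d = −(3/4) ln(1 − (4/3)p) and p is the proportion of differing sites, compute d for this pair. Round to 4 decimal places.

0.0993

The sequences differ at positions 8 (C/T), 20 (G/A), 35 (C/T), 42 (T/G).
p = 4/43 = 0.093023.
d = −0.75 · ln(1 − (4/3)·0.093023) = −0.75 · ln(0.875969) = −0.75 · (-0.132425) = 0.0993.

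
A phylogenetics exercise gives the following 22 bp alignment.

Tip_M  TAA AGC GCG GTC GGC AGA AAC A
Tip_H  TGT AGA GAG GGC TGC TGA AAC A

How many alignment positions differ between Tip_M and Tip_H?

The sequences differ at positions 2 (A/G), 3 (A/T), 6 (C/A), 8 (C/A), 11 (T/G), 13 (G/T), 16 (A/T).
That gives 7 mismatches out of 22 aligned sites, so the Hamming distance is 7.

7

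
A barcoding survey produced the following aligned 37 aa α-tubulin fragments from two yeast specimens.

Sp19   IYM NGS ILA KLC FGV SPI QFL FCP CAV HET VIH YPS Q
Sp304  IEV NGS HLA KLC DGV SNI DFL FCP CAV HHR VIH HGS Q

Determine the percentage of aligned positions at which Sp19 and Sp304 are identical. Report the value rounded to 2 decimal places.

Differing sites — 2:Y/E; 3:M/V; 7:I/H; 13:F/D; 17:P/N; 19:Q/D; 29:E/H; 30:T/R; 34:Y/H; 35:P/G.
27 of the 37 sites match, so the percent identity is 27/37 × 100 = 72.97%.

72.97%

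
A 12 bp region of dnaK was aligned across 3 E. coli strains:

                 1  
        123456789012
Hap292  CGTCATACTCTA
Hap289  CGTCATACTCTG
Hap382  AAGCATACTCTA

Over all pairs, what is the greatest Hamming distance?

Pairwise Hamming distances:
  Hap292 vs Hap289: 1
  Hap292 vs Hap382: 3
  Hap289 vs Hap382: 4
The largest is 4, between Hap289 and Hap382.

4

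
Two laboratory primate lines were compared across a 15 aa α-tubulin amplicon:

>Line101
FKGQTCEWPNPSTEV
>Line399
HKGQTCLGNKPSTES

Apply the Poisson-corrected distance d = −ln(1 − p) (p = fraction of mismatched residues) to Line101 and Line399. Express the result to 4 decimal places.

Mismatches occur at site 1 (F→H), site 7 (E→L), site 8 (W→G), site 9 (P→N), site 10 (N→K), site 15 (V→S).
p = 6/15 = 0.400000.
d = −ln(1 − 0.400000) = −ln(0.600000) = 0.5108.

0.5108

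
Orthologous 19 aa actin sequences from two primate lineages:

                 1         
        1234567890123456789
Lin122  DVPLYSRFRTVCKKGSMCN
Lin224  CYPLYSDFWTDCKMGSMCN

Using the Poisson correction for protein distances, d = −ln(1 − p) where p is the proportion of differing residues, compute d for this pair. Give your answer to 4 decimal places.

0.3795

Mismatches occur at site 1 (D→C), site 2 (V→Y), site 7 (R→D), site 9 (R→W), site 11 (V→D), site 14 (K→M).
p = 6/19 = 0.315789.
d = −ln(1 − 0.315789) = −ln(0.684211) = 0.3795.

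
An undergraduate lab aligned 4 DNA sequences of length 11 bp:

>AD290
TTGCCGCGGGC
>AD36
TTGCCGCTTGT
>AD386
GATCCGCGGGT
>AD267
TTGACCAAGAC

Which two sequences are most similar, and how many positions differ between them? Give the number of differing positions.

Pairwise Hamming distances:
  AD290 vs AD36: 3
  AD290 vs AD386: 4
  AD290 vs AD267: 5
  AD36 vs AD386: 5
  AD36 vs AD267: 7
  AD386 vs AD267: 9
The smallest is 3, between AD290 and AD36.

3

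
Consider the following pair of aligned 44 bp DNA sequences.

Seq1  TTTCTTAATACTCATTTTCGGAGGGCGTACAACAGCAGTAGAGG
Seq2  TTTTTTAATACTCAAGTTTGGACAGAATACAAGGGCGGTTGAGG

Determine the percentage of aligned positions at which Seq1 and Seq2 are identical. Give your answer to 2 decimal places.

72.73%

The sequences differ at positions 4 (C/T), 15 (T/A), 16 (T/G), 19 (C/T), 23 (G/C), 24 (G/A), 26 (C/A), 27 (G/A), 33 (C/G), 34 (A/G), 37 (A/G), 40 (A/T).
32 of the 44 sites match, so the percent identity is 32/44 × 100 = 72.73%.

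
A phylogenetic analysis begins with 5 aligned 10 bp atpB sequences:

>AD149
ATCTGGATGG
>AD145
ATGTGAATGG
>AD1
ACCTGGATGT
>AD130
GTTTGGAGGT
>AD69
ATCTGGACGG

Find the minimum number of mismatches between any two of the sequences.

1

Pairwise Hamming distances:
  AD149 vs AD145: 2
  AD149 vs AD1: 2
  AD149 vs AD130: 4
  AD149 vs AD69: 1
  AD145 vs AD1: 4
  AD145 vs AD130: 5
  AD145 vs AD69: 3
  AD1 vs AD130: 4
  AD1 vs AD69: 3
  AD130 vs AD69: 4
The smallest is 1, between AD149 and AD69.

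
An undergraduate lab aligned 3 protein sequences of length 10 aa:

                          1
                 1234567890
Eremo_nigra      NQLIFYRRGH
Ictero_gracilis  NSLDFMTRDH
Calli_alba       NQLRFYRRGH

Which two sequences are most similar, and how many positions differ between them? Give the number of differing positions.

1

Pairwise Hamming distances:
  Eremo_nigra vs Ictero_gracilis: 5
  Eremo_nigra vs Calli_alba: 1
  Ictero_gracilis vs Calli_alba: 5
The smallest is 1, between Eremo_nigra and Calli_alba.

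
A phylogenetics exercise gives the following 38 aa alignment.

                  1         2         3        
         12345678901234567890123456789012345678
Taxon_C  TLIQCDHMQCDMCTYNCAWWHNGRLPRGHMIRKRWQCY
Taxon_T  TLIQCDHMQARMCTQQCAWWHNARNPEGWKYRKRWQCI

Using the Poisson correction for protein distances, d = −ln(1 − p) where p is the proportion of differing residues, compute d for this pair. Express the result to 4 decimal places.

0.3417

The sequences differ at positions 10 (C/A), 11 (D/R), 15 (Y/Q), 16 (N/Q), 23 (G/A), 25 (L/N), 27 (R/E), 29 (H/W), 30 (M/K), 31 (I/Y), 38 (Y/I).
p = 11/38 = 0.289474.
d = −ln(1 − 0.289474) = −ln(0.710526) = 0.3417.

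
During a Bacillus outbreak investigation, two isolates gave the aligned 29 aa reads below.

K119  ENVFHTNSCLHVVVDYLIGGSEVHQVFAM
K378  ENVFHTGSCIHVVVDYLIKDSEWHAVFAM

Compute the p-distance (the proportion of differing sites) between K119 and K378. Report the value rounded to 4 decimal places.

Differing sites — 7:N/G; 10:L/I; 19:G/K; 20:G/D; 23:V/W; 25:Q/A.
There are 6 differences over 29 sites, so p = 6/29 = 0.2069.

0.2069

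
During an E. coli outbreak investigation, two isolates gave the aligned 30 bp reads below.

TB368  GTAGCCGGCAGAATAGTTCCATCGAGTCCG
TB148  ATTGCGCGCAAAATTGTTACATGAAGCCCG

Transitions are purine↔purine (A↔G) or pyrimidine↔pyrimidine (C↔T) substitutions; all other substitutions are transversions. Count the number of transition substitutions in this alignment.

4

The sequences differ at positions 1 (G/A, transition), 3 (A/T, transversion), 6 (C/G, transversion), 7 (G/C, transversion), 11 (G/A, transition), 15 (A/T, transversion), 19 (C/A, transversion), 23 (C/G, transversion), 24 (G/A, transition), 27 (T/C, transition).
Of the 10 differences, 4 transitions and 6 transversions, so the answer is 4.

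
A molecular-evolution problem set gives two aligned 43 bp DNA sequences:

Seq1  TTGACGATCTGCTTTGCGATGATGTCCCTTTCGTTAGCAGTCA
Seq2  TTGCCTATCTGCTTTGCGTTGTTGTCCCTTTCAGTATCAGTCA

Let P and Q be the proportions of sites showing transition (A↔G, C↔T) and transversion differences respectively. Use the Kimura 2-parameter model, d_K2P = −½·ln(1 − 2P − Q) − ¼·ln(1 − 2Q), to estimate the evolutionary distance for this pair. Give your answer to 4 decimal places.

0.1847

Differing sites — 4:A/C (Tv); 6:G/T (Tv); 19:A/T (Tv); 22:A/T (Tv); 33:G/A (Ti); 34:T/G (Tv); 37:G/T (Tv).
Of the 7 differences, 1 transition and 6 transversions over 43 sites: P = 1/43 = 0.023256, Q = 6/43 = 0.139535.
d = −0.5·ln(0.813953) − 0.25·ln(0.720930) = −0.5·(-0.205853) − 0.25·(-0.327213) = 0.1847.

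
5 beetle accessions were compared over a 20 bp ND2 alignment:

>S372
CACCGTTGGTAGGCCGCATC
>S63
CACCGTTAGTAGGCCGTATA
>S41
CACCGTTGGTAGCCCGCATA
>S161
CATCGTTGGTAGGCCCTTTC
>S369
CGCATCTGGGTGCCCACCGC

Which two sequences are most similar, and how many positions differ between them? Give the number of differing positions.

2

Pairwise Hamming distances:
  S372 vs S63: 3
  S372 vs S41: 2
  S372 vs S161: 4
  S372 vs S369: 10
  S63 vs S41: 3
  S63 vs S161: 5
  S63 vs S369: 13
  S41 vs S161: 6
  S41 vs S369: 10
  S161 vs S369: 12
The smallest is 2, between S372 and S41.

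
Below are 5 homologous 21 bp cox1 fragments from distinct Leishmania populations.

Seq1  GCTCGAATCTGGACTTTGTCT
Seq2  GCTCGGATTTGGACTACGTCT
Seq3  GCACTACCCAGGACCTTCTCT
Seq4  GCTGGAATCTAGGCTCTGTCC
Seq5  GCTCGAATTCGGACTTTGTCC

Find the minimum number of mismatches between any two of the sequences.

Pairwise Hamming distances:
  Seq1 vs Seq2: 4
  Seq1 vs Seq3: 7
  Seq1 vs Seq4: 5
  Seq1 vs Seq5: 3
  Seq2 vs Seq3: 11
  Seq2 vs Seq4: 8
  Seq2 vs Seq5: 5
  Seq3 vs Seq4: 12
  Seq3 vs Seq5: 9
  Seq4 vs Seq5: 6
The smallest is 3, between Seq1 and Seq5.

3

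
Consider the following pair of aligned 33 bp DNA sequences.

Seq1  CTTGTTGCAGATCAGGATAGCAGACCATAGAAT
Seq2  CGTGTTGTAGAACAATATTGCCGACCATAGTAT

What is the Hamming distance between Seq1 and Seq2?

Mismatches occur at site 2 (T→G), site 8 (C→T), site 12 (T→A), site 15 (G→A), site 16 (G→T), site 19 (A→T), site 22 (A→C), site 31 (A→T).
That gives 8 mismatches out of 33 aligned sites, so the Hamming distance is 8.

8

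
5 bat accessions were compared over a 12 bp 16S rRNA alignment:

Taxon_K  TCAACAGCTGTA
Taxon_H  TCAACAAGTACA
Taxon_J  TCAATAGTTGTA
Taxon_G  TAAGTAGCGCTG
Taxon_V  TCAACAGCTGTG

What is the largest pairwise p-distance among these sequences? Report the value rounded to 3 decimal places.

0.750

Pairwise Hamming distances:
  Taxon_K vs Taxon_H: 4
  Taxon_K vs Taxon_J: 2
  Taxon_K vs Taxon_G: 6
  Taxon_K vs Taxon_V: 1
  Taxon_H vs Taxon_J: 5
  Taxon_H vs Taxon_G: 9
  Taxon_H vs Taxon_V: 5
  Taxon_J vs Taxon_G: 6
  Taxon_J vs Taxon_V: 3
  Taxon_G vs Taxon_V: 5
The largest is 9 mismatches, between Taxon_H and Taxon_G; p = 9/12 = 0.750.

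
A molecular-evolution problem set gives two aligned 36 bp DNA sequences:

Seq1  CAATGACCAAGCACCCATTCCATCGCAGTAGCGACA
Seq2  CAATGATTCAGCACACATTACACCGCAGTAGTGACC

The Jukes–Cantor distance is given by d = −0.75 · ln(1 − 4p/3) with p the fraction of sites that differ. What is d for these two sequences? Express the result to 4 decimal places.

Mismatches occur at site 7 (C→T), site 8 (C→T), site 9 (A→C), site 15 (C→A), site 20 (C→A), site 23 (T→C), site 32 (C→T), site 36 (A→C).
p = 8/36 = 0.222222.
d = −0.75 · ln(1 − (4/3)·0.222222) = −0.75 · ln(0.703704) = −0.75 · (-0.351397) = 0.2635.

0.2635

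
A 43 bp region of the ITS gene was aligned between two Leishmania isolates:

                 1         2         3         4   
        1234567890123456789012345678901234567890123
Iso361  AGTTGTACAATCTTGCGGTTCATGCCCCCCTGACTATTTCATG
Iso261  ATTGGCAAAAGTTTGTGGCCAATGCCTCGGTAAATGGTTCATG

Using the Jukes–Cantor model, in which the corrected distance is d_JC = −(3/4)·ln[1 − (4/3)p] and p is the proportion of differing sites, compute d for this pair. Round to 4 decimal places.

The sequences differ at positions 2 (G/T), 4 (T/G), 6 (T/C), 8 (C/A), 11 (T/G), 12 (C/T), 16 (C/T), 19 (T/C), 20 (T/C), 21 (C/A), 27 (C/T), 29 (C/G), 30 (C/G), 32 (G/A), 34 (C/A), 36 (A/G), 37 (T/G).
p = 17/43 = 0.395349.
d = −0.75 · ln(1 − (4/3)·0.395349) = −0.75 · ln(0.472868) = −0.75 · (-0.748939) = 0.5617.

0.5617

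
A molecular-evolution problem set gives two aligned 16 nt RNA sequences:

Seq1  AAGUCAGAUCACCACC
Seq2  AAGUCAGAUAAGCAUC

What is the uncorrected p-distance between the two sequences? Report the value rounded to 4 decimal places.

0.1875

Differing sites — 10:C/A; 12:C/G; 15:C/U.
There are 3 differences over 16 sites, so p = 3/16 = 0.1875.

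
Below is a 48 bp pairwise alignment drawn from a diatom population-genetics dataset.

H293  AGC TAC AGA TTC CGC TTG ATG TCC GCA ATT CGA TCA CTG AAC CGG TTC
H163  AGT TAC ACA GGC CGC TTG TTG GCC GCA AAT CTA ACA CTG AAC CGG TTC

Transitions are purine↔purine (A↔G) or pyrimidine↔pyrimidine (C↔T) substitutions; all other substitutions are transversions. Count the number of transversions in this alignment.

Mismatches occur at site 3 (C↔T, transition), site 8 (G↔C, transversion), site 10 (T↔G, transversion), site 11 (T↔G, transversion), site 19 (A↔T, transversion), site 22 (T↔G, transversion), site 29 (T↔A, transversion), site 32 (G↔T, transversion), site 34 (T↔A, transversion).
Of the 9 differences, 1 transition and 8 transversions, so the answer is 8.

8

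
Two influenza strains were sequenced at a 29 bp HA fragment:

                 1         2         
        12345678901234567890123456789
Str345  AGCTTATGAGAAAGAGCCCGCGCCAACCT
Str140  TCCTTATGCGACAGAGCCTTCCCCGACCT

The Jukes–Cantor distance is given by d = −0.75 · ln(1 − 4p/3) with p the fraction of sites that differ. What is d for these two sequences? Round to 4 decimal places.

The sequences differ at positions 1 (A/T), 2 (G/C), 9 (A/C), 12 (A/C), 19 (C/T), 20 (G/T), 22 (G/C), 25 (A/G).
p = 8/29 = 0.275862.
d = −0.75 · ln(1 − (4/3)·0.275862) = −0.75 · ln(0.632184) = −0.75 · (-0.458575) = 0.3439.

0.3439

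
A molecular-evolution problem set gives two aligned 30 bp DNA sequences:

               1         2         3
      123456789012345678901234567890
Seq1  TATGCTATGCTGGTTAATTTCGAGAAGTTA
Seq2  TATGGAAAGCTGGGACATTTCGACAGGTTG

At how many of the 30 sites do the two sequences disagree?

9

Mismatches occur at site 5 (C/G), site 6 (T/A), site 8 (T/A), site 14 (T/G), site 15 (T/A), site 16 (A/C), site 24 (G/C), site 26 (A/G), site 30 (A/G).
That gives 9 mismatches out of 30 aligned sites, so the Hamming distance is 9.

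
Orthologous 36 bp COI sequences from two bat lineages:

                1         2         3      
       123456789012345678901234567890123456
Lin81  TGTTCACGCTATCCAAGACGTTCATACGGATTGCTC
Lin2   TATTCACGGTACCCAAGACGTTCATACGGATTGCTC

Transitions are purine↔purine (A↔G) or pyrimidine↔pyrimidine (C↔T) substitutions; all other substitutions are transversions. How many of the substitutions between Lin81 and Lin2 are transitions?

Differing sites — 2:G/A (Ti); 9:C/G (Tv); 12:T/C (Ti).
Of the 3 differences, 2 transitions and 1 transversion, so the answer is 2.

2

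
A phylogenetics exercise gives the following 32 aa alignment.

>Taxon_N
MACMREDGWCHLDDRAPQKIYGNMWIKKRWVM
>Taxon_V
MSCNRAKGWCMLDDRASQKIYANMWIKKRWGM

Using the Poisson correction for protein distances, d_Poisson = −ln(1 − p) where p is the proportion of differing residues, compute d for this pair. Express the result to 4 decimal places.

Mismatches occur at site 2 (A→S), site 4 (M→N), site 6 (E→A), site 7 (D→K), site 11 (H→M), site 17 (P→S), site 22 (G→A), site 31 (V→G).
p = 8/32 = 0.250000.
d = −ln(1 − 0.250000) = −ln(0.750000) = 0.2877.

0.2877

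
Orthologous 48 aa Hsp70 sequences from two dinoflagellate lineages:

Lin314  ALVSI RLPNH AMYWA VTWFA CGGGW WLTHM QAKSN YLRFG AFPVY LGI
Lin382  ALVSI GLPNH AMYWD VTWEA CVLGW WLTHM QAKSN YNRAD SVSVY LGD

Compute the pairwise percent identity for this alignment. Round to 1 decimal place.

75.0%

The sequences differ at positions 6 (R/G), 15 (A/D), 19 (F/E), 22 (G/V), 23 (G/L), 37 (L/N), 39 (F/A), 40 (G/D), 41 (A/S), 42 (F/V), 43 (P/S), 48 (I/D).
36 of the 48 sites match, so the percent identity is 36/48 × 100 = 75.0%.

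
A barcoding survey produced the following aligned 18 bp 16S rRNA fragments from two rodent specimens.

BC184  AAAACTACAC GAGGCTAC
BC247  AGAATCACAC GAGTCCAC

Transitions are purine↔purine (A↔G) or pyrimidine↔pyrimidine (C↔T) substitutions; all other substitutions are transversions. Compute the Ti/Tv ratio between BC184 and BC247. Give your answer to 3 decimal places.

4.000

Differing sites — 2:A/G (Ti); 5:C/T (Ti); 6:T/C (Ti); 14:G/T (Tv); 16:T/C (Ti).
Of the 5 differences, 4 transitions and 1 transversion, so Ti/Tv = 4/1 = 4.000.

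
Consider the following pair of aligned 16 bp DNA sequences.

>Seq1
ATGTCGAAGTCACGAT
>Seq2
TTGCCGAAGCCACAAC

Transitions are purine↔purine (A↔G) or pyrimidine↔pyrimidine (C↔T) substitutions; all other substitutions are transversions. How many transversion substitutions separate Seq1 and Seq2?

1

Mismatches occur at site 1 (A↔T, transversion), site 4 (T↔C, transition), site 10 (T↔C, transition), site 14 (G↔A, transition), site 16 (T↔C, transition).
Of the 5 differences, 4 transitions and 1 transversion, so the answer is 1.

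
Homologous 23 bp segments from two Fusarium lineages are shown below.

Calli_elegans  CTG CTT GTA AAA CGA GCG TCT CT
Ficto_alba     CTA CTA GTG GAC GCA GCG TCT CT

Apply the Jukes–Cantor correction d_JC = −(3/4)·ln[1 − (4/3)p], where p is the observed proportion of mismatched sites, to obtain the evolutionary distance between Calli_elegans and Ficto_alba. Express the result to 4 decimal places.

0.3904

Differing sites — 3:G/A; 6:T/A; 9:A/G; 10:A/G; 12:A/C; 13:C/G; 14:G/C.
p = 7/23 = 0.304348.
d = −0.75 · ln(1 − (4/3)·0.304348) = −0.75 · ln(0.594203) = −0.75 · (-0.520534) = 0.3904.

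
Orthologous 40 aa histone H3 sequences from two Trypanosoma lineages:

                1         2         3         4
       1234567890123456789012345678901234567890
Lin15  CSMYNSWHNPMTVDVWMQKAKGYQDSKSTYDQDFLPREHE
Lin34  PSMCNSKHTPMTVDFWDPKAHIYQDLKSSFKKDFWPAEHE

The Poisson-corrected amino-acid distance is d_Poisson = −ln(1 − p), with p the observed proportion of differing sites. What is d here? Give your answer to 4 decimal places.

Differing sites — 1:C/P; 4:Y/C; 7:W/K; 9:N/T; 15:V/F; 17:M/D; 18:Q/P; 21:K/H; 22:G/I; 26:S/L; 29:T/S; 30:Y/F; 31:D/K; 32:Q/K; 35:L/W; 37:R/A.
p = 16/40 = 0.400000.
d = −ln(1 − 0.400000) = −ln(0.600000) = 0.5108.

0.5108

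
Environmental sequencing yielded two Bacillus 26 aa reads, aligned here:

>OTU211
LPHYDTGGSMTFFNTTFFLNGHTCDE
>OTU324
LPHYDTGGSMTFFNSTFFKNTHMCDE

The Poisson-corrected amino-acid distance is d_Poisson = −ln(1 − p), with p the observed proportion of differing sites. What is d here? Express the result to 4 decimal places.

The sequences differ at positions 15 (T/S), 19 (L/K), 21 (G/T), 23 (T/M).
p = 4/26 = 0.153846.
d = −ln(1 − 0.153846) = −ln(0.846154) = 0.1671.

0.1671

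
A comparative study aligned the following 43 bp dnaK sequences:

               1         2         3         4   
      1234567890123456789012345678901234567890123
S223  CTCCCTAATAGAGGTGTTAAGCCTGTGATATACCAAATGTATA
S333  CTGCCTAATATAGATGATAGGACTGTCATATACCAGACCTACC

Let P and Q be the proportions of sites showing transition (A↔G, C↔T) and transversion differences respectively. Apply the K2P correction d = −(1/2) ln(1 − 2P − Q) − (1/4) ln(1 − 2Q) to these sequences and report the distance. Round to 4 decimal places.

Mismatches occur at site 3 (C↔G, transversion), site 11 (G↔T, transversion), site 14 (G↔A, transition), site 17 (T↔A, transversion), site 20 (A↔G, transition), site 22 (C↔A, transversion), site 27 (G↔C, transversion), site 36 (A↔G, transition), site 38 (T↔C, transition), site 39 (G↔C, transversion), site 42 (T↔C, transition), site 43 (A↔C, transversion).
Of the 12 differences, 5 transitions and 7 transversions over 43 sites: P = 5/43 = 0.116279, Q = 7/43 = 0.162791.
d = −0.5·ln(0.604651) − 0.25·ln(0.674418) = −0.5·(-0.503104) − 0.25·(-0.393905) = 0.3500.

0.3500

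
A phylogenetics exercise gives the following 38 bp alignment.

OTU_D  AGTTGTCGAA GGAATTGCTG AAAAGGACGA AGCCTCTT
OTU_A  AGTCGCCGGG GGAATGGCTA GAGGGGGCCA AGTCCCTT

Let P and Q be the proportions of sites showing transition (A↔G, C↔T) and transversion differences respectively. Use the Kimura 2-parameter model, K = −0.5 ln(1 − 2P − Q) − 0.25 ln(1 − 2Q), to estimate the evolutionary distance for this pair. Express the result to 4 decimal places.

0.5271

Mismatches occur at site 4 (T/C, transition), site 6 (T/C, transition), site 9 (A/G, transition), site 10 (A/G, transition), site 16 (T/G, transversion), site 20 (G/A, transition), site 21 (A/G, transition), site 23 (A/G, transition), site 24 (A/G, transition), site 27 (A/G, transition), site 29 (G/C, transversion), site 33 (C/T, transition), site 35 (T/C, transition).
Of the 13 differences, 11 transitions and 2 transversions over 38 sites: P = 11/38 = 0.289474, Q = 2/38 = 0.052632.
d = −0.5·ln(0.368420) − 0.25·ln(0.894736) = −0.5·(-0.998532) − 0.25·(-0.111227) = 0.5271.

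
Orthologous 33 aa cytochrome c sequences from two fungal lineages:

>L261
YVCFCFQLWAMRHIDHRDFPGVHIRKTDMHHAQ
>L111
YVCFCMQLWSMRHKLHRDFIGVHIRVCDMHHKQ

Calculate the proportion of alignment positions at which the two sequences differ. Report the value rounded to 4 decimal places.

Differing sites — 6:F/M; 10:A/S; 14:I/K; 15:D/L; 20:P/I; 26:K/V; 27:T/C; 32:A/K.
There are 8 differences over 33 sites, so p = 8/33 = 0.2424.

0.2424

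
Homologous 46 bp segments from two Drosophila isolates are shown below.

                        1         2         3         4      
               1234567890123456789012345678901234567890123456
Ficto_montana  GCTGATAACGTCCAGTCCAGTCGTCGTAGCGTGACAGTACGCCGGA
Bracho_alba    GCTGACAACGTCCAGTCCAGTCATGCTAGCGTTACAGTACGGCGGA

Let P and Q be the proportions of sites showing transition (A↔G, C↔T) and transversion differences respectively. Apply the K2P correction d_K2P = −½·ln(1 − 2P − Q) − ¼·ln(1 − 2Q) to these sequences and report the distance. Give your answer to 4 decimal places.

Differing sites — 6:T/C (Ti); 23:G/A (Ti); 25:C/G (Tv); 26:G/C (Tv); 33:G/T (Tv); 42:C/G (Tv).
Of the 6 differences, 2 transitions and 4 transversions over 46 sites: P = 2/46 = 0.043478, Q = 4/46 = 0.086957.
d = −0.5·ln(0.826087) − 0.25·ln(0.826086) = −0.5·(-0.191055) − 0.25·(-0.191056) = 0.1433.

0.1433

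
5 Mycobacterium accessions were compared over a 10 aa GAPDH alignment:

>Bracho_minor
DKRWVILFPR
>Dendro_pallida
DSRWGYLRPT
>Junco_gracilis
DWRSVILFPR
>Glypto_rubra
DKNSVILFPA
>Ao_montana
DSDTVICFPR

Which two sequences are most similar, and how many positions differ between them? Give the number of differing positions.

Pairwise Hamming distances:
  Bracho_minor vs Dendro_pallida: 5
  Bracho_minor vs Junco_gracilis: 2
  Bracho_minor vs Glypto_rubra: 3
  Bracho_minor vs Ao_montana: 4
  Dendro_pallida vs Junco_gracilis: 6
  Dendro_pallida vs Glypto_rubra: 7
  Dendro_pallida vs Ao_montana: 7
  Junco_gracilis vs Glypto_rubra: 3
  Junco_gracilis vs Ao_montana: 4
  Glypto_rubra vs Ao_montana: 5
The smallest is 2, between Bracho_minor and Junco_gracilis.

2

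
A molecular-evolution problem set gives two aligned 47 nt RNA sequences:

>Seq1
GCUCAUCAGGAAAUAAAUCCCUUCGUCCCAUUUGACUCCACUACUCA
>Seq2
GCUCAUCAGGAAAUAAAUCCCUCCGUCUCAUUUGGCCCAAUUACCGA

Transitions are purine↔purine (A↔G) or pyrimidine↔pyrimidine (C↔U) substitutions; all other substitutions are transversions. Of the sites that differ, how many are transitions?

6

Mismatches occur at site 23 (U/C, transition), site 28 (C/U, transition), site 35 (A/G, transition), site 37 (U/C, transition), site 39 (C/A, transversion), site 41 (C/U, transition), site 45 (U/C, transition), site 46 (C/G, transversion).
Of the 8 differences, 6 transitions and 2 transversions, so the answer is 6.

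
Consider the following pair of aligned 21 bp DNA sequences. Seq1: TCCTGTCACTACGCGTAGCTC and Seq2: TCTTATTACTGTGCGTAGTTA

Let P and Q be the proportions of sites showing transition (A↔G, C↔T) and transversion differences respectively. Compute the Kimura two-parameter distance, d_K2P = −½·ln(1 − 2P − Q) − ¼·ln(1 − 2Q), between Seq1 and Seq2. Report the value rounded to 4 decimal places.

0.5076

Differing sites — 3:C/T (Ti); 5:G/A (Ti); 7:C/T (Ti); 11:A/G (Ti); 12:C/T (Ti); 19:C/T (Ti); 21:C/A (Tv).
Of the 7 differences, 6 transitions and 1 transversion over 21 sites: P = 6/21 = 0.285714, Q = 1/21 = 0.047619.
d = −0.5·ln(0.380953) − 0.25·ln(0.904762) = −0.5·(-0.965079) − 0.25·(-0.100083) = 0.5076.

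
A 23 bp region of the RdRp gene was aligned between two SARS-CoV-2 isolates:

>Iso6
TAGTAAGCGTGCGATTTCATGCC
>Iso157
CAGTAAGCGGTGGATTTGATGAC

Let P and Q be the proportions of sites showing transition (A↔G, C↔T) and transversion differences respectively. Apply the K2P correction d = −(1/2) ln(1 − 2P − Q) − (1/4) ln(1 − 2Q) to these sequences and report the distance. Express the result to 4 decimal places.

The sequences differ at positions 1 (T/C, transition), 10 (T/G, transversion), 11 (G/T, transversion), 12 (C/G, transversion), 18 (C/G, transversion), 22 (C/A, transversion).
Of the 6 differences, 1 transition and 5 transversions over 23 sites: P = 1/23 = 0.043478, Q = 5/23 = 0.217391.
d = −0.5·ln(0.695653) − 0.25·ln(0.565218) = −0.5·(-0.362904) − 0.25·(-0.570544) = 0.3241.

0.3241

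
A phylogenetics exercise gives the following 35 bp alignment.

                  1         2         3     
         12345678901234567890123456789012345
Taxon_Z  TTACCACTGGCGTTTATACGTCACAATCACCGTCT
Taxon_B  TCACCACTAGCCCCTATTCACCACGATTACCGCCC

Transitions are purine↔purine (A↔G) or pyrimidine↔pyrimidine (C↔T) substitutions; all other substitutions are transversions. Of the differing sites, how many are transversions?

2

The sequences differ at positions 2 (T/C, transition), 9 (G/A, transition), 12 (G/C, transversion), 13 (T/C, transition), 14 (T/C, transition), 18 (A/T, transversion), 20 (G/A, transition), 21 (T/C, transition), 25 (A/G, transition), 28 (C/T, transition), 33 (T/C, transition), 35 (T/C, transition).
Of the 12 differences, 10 transitions and 2 transversions, so the answer is 2.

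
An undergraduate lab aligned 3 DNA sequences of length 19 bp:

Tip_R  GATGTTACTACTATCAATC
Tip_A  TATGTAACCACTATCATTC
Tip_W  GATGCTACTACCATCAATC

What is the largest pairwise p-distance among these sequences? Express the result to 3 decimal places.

0.316

Pairwise Hamming distances:
  Tip_R vs Tip_A: 4
  Tip_R vs Tip_W: 2
  Tip_A vs Tip_W: 6
The largest is 6 mismatches, between Tip_A and Tip_W; p = 6/19 = 0.316.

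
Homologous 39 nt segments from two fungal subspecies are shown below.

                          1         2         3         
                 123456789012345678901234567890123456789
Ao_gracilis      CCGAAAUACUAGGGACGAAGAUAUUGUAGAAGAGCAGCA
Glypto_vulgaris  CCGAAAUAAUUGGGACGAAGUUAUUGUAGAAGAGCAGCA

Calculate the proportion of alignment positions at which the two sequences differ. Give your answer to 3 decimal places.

0.077

Differing sites — 9:C/A; 11:A/U; 21:A/U.
There are 3 differences over 39 sites, so p = 3/39 = 0.077.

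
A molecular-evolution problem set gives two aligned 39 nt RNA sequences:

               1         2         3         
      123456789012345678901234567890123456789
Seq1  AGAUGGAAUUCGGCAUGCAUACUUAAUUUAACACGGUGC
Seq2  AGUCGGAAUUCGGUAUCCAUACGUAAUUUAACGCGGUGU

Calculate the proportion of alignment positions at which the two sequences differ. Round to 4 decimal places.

Mismatches occur at site 3 (A→U), site 4 (U→C), site 14 (C→U), site 17 (G→C), site 23 (U→G), site 33 (A→G), site 39 (C→U).
There are 7 differences over 39 sites, so p = 7/39 = 0.1795.

0.1795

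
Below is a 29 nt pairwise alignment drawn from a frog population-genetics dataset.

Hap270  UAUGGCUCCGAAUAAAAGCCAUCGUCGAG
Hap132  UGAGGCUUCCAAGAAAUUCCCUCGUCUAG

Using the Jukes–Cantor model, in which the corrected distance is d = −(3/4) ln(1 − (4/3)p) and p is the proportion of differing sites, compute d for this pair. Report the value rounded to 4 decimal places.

0.4006

Mismatches occur at site 2 (A→G), site 3 (U→A), site 8 (C→U), site 10 (G→C), site 13 (U→G), site 17 (A→U), site 18 (G→U), site 21 (A→C), site 27 (G→U).
p = 9/29 = 0.310345.
d = −0.75 · ln(1 − (4/3)·0.310345) = −0.75 · ln(0.586207) = −0.75 · (-0.534082) = 0.4006.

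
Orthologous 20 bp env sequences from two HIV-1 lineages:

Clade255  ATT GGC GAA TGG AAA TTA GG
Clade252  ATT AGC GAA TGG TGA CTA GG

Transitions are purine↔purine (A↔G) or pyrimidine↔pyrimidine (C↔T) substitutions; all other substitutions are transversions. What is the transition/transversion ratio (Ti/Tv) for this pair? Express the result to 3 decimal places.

The sequences differ at positions 4 (G/A, transition), 13 (A/T, transversion), 14 (A/G, transition), 16 (T/C, transition).
Of the 4 differences, 3 transitions and 1 transversion, so Ti/Tv = 3/1 = 3.000.

3.000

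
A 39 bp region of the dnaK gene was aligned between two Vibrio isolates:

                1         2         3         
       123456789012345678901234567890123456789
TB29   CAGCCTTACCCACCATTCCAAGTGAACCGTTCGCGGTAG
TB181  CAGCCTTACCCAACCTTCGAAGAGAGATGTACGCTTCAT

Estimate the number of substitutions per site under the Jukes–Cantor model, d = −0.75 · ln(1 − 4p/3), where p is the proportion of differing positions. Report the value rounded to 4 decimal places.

Mismatches occur at site 13 (C↔A), site 15 (A↔C), site 19 (C↔G), site 23 (T↔A), site 26 (A↔G), site 27 (C↔A), site 28 (C↔T), site 31 (T↔A), site 35 (G↔T), site 36 (G↔T), site 37 (T↔C), site 39 (G↔T).
p = 12/39 = 0.307692.
d = −0.75 · ln(1 − (4/3)·0.307692) = −0.75 · ln(0.589744) = −0.75 · (-0.528067) = 0.3961.

0.3961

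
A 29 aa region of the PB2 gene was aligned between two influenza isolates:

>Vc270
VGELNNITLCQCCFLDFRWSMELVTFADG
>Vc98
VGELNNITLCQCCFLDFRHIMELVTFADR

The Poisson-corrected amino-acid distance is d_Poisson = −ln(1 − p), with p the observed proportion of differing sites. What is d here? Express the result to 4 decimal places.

0.1092

Mismatches occur at site 19 (W→H), site 20 (S→I), site 29 (G→R).
p = 3/29 = 0.103448.
d = −ln(1 − 0.103448) = −ln(0.896552) = 0.1092.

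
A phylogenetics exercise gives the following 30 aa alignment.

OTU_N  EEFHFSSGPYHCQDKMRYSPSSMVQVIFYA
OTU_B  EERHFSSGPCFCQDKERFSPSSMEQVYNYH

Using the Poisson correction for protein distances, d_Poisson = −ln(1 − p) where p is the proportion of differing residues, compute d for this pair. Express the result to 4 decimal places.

0.3567

Mismatches occur at site 3 (F→R), site 10 (Y→C), site 11 (H→F), site 16 (M→E), site 18 (Y→F), site 24 (V→E), site 27 (I→Y), site 28 (F→N), site 30 (A→H).
p = 9/30 = 0.300000.
d = −ln(1 − 0.300000) = −ln(0.700000) = 0.3567.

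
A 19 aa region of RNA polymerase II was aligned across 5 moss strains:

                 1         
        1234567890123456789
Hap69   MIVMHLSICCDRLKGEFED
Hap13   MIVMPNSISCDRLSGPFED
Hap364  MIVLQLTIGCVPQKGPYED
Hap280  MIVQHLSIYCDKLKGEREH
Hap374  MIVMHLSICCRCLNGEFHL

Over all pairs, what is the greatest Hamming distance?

Pairwise Hamming distances:
  Hap69 vs Hap13: 5
  Hap69 vs Hap364: 9
  Hap69 vs Hap280: 5
  Hap69 vs Hap374: 5
  Hap13 vs Hap364: 10
  Hap13 vs Hap280: 9
  Hap13 vs Hap374: 9
  Hap364 vs Hap280: 10
  Hap364 vs Hap374: 12
  Hap280 vs Hap374: 8
The largest is 12, between Hap364 and Hap374.

12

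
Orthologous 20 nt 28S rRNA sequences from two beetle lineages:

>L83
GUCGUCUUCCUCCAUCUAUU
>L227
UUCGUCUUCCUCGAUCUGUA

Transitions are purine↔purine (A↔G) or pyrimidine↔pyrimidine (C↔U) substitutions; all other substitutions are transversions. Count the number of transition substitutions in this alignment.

The sequences differ at positions 1 (G/U, transversion), 13 (C/G, transversion), 18 (A/G, transition), 20 (U/A, transversion).
Of the 4 differences, 1 transition and 3 transversions, so the answer is 1.

1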